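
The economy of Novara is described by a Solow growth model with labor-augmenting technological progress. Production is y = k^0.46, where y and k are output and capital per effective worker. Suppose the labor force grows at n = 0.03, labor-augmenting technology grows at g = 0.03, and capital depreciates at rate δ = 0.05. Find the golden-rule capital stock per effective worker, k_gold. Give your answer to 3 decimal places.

Break-even investment rate: n + g + δ = 0.03 + 0.03 + 0.05 = 0.11.
Golden rule sets MPK = n+g+δ: 0.46·k^(0.46−1) = 0.11, so k_gold = (0.46/0.11)^(1/0.54) ≈ 14.1474.

k_gold ≈ 14.147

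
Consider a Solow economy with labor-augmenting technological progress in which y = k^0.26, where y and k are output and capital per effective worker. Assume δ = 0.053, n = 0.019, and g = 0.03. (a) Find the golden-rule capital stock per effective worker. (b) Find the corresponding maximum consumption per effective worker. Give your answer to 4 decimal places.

(a) k_gold ≈ 3.5412; (b) c_gold ≈ 1.0280

n + g + δ = 0.019 + 0.03 + 0.053 = 0.102.
Maximizing c = f(k) − (n+g+δ)·k gives f'(k) = n+g+δ, i.e. 0.26·k^(0.26−1) = 0.102, so k_gold = (0.26/0.102)^(1/0.74) ≈ 3.5412.
y_gold = 3.5412^0.26 ≈ 1.3892; c_gold = y_gold − 0.102·k_gold ≈ 1.0280.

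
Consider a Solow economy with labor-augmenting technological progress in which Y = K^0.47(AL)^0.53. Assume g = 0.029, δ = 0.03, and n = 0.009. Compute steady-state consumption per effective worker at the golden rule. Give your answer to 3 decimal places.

Break-even investment rate: n + g + δ = 0.009 + 0.029 + 0.03 = 0.068.
At the golden rule the marginal product of capital equals n+g+δ: 0.47·k^(0.47−1) = 0.068. Solving, k_gold = (0.47/0.068)^(1/0.53) ≈ 38.3822.
y_gold = 38.3822^0.47 ≈ 5.5532.
c_gold = y_gold − (n+g+δ)·k_gold = 5.5532 − 0.068·38.3822 ≈ 2.9432.

c_gold ≈ 2.943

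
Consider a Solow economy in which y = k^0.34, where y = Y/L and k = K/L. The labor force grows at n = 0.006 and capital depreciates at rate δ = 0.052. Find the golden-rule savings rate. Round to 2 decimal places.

s_gold = 0.34

Break-even investment rate: n + δ = 0.006 + 0.052 = 0.058.
At the golden rule MPK = n+δ, and in any Cobb-Douglas steady state s = (n+δ)·k/y = MPK·k/y = capital's share 0.34.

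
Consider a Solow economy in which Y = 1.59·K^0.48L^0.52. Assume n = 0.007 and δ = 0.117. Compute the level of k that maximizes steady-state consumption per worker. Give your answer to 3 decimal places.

Break-even investment rate: n + δ = 0.007 + 0.117 = 0.124.
Maximizing c = f(k) − (n+δ)·k gives f'(k) = n+δ, i.e. 0.48·1.59·k^(0.48−1) = 0.124, so k_gold = (0.48·1.59/0.124)^(1/0.52) ≈ 32.9401.

k_gold ≈ 32.940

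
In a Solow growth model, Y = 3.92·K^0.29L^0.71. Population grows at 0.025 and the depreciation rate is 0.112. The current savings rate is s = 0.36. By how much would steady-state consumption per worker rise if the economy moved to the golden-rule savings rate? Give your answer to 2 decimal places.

Break-even investment rate: n + δ = 0.025 + 0.112 = 0.137.
Current steady state (s = 0.36): k* = (0.36·3.92/0.137)^(1/0.71) ≈ 26.7039, y* = 3.92·26.7039^0.29 ≈ 10.1623, c* = (1−0.36)·10.1623 ≈ 6.5039.
Setting f'(k) = n+δ gives 0.29·3.92·k^(0.29−1) = 0.137, hence k_gold = (0.29·3.92/0.137)^(1/0.71) ≈ 19.6931.
y_gold = 3.92·19.6931^0.29 ≈ 9.3033, c_gold = y_gold − 0.137·k_gold ≈ 6.6053.
Gain: Δc = 6.6053 − 6.5039 ≈ 0.1015.

Δc ≈ 0.10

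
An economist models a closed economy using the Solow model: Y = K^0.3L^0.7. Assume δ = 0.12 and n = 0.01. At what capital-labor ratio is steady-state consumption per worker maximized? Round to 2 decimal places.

k_gold ≈ 3.30

Break-even investment rate: n + δ = 0.01 + 0.12 = 0.13.
Golden rule sets MPK = n+δ: 0.3·k^(0.3−1) = 0.13, so k_gold = (0.3/0.13)^(1/0.7) ≈ 3.3024.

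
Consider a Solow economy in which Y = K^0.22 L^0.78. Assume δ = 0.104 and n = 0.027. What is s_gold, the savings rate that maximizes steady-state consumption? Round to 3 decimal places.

n + δ = 0.027 + 0.104 = 0.131.
At the golden rule MPK = n+δ, and in any Cobb-Douglas steady state s = (n+δ)·k/y = MPK·k/y = capital's share 0.22.

s_gold = 0.220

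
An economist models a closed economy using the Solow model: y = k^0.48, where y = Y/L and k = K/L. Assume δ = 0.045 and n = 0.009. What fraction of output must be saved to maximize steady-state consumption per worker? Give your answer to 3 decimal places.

s_gold = 0.480

Capital per worker breaks even when investment replaces (n + δ)·k; here n + δ = 0.054.
At the golden rule MPK = n+δ, and in any Cobb-Douglas steady state s = (n+δ)·k/y = MPK·k/y = capital's share 0.48.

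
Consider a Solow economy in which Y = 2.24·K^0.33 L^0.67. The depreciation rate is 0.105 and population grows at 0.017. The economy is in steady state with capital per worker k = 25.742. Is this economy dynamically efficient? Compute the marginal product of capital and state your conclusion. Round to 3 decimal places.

n + δ = 0.017 + 0.105 = 0.122.
MPK = 0.33·2.24·k^(0.33−1) = 0.33·2.24·25.742^(-0.67) ≈ 0.0839.
MPK < 0.122, so the economy is dynamically inefficient (over-saving).

dynamically inefficient; MPK ≈ 0.084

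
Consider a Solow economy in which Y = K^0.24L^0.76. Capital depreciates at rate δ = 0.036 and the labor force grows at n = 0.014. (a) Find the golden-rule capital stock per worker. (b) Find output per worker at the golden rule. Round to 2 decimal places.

(a) k_gold ≈ 7.88; (b) y_gold ≈ 1.64

n + δ = 0.014 + 0.036 = 0.05.
Setting f'(k) = n+δ gives 0.24·k^(0.24−1) = 0.05, hence k_gold = (0.24/0.05)^(1/0.76) ≈ 7.8772.
y_gold = 7.8772^0.24 ≈ 1.6411.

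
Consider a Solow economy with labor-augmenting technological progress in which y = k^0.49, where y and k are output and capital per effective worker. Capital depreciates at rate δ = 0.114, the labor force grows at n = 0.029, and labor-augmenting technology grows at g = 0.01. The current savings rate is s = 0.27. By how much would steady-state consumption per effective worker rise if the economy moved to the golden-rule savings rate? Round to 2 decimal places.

Break-even investment rate: n + g + δ = 0.029 + 0.01 + 0.114 = 0.153.
Current steady state (s = 0.27): k* = (0.27/0.153)^(1/0.51) ≈ 3.0456, y* = 3.0456^0.49 ≈ 1.7258, c* = (1−0.27)·1.7258 ≈ 1.2599.
At the golden rule the marginal product of capital equals n+g+δ: 0.49·k^(0.49−1) = 0.153. Solving, k_gold = (0.49/0.153)^(1/0.51) ≈ 9.7991.
y_gold = 9.7991^0.49 ≈ 3.0597, c_gold = y_gold − 0.153·k_gold ≈ 1.5605.
Gain: Δc = 1.5605 − 1.2599 ≈ 0.3006.

Δc ≈ 0.30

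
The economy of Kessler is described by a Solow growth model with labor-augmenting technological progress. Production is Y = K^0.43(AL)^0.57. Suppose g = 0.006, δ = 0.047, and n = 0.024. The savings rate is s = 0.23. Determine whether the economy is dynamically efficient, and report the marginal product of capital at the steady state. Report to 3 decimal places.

dynamically efficient; MPK ≈ 0.144

Break-even investment rate: n + g + δ = 0.024 + 0.006 + 0.047 = 0.077.
Steady-state k*: s·k^0.43 = 0.077·k gives k* = (0.23/0.077)^(1/0.57) ≈ 6.8194.
MPK = 0.43·6.8194^(-0.57) ≈ 0.1440.
MPK > n+g+δ = 0.077, so the economy is dynamically efficient (under-saving).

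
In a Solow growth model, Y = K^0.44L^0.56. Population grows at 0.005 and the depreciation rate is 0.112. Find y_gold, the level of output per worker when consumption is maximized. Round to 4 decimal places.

y_gold ≈ 2.8314

Break-even investment rate: n + δ = 0.005 + 0.112 = 0.117.
Setting f'(k) = n+δ gives 0.44·k^(0.44−1) = 0.117, hence k_gold = (0.44/0.117)^(1/0.56) ≈ 10.6479.
Output: y_gold = k_gold^0.44 = 10.6479^0.44 ≈ 2.8314.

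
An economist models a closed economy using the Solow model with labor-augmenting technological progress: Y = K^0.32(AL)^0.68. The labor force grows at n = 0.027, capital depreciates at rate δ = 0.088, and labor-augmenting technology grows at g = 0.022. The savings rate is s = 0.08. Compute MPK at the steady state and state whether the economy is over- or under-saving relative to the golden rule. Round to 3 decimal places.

Capital per effective worker breaks even when investment replaces (n + g + δ)·k; here n + g + δ = 0.137.
Steady-state k*: s·k^0.32 = 0.137·k gives k* = (0.08/0.137)^(1/0.68) ≈ 0.4533.
MPK = 0.32·0.4533^(-0.68) ≈ 0.5480.
MPK > n+g+δ = 0.137, so the economy is dynamically efficient (under-saving).

under-saving; MPK ≈ 0.548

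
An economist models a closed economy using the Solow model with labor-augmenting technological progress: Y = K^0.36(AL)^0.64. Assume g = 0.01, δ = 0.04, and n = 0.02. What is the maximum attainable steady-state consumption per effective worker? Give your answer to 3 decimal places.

c_gold ≈ 1.608

The effective depreciation rate is n + g + δ = 0.02 + 0.01 + 0.04 = 0.07.
Maximizing c = f(k) − (n+g+δ)·k gives f'(k) = n+g+δ, i.e. 0.36·k^(0.36−1) = 0.07, so k_gold = (0.36/0.07)^(1/0.64) ≈ 12.9198.
y_gold = 12.9198^0.36 ≈ 2.5122.
c_gold = y_gold − (n+g+δ)·k_gold = 2.5122 − 0.07·12.9198 ≈ 1.6078.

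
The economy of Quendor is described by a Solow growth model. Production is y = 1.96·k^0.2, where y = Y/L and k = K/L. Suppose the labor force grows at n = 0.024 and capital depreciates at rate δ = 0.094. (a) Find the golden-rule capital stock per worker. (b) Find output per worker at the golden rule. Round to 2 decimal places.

n + δ = 0.024 + 0.094 = 0.118.
Golden rule sets MPK = n+δ: 0.2·1.96·k^(0.2−1) = 0.118, so k_gold = (0.2·1.96/0.118)^(1/0.8) ≈ 4.4849.
y_gold = 1.96·4.4849^0.2 ≈ 2.6461.

(a) k_gold ≈ 4.48; (b) y_gold ≈ 2.65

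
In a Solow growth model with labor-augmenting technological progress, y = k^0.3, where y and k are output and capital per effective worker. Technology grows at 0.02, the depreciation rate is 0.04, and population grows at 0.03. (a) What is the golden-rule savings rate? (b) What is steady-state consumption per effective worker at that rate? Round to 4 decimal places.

n + g + δ = 0.03 + 0.02 + 0.04 = 0.09.
For Cobb-Douglas, s_gold equals capital's share: s_gold = 0.3.
At the golden rule the marginal product of capital equals n+g+δ: 0.3·k^(0.3−1) = 0.09. Solving, k_gold = (0.3/0.09)^(1/0.7) ≈ 5.5843.
y_gold = 5.5843^0.3 ≈ 1.6753; c_gold = (1−0.3)·y_gold ≈ 1.1727.

(a) s_gold = 0.3000; (b) c_gold ≈ 1.1727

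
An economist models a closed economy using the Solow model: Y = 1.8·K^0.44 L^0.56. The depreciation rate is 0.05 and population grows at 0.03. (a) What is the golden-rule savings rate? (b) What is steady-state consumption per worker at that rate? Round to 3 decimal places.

n + δ = 0.03 + 0.05 = 0.08.
For Cobb-Douglas, s_gold equals capital's share: s_gold = 0.44.
Golden rule sets MPK = n+δ: 0.44·1.8·k^(0.44−1) = 0.08, so k_gold = (0.44·1.8/0.08)^(1/0.56) ≈ 59.9681.
y_gold = 1.8·59.9681^0.44 ≈ 10.9033; c_gold = (1−0.44)·y_gold ≈ 6.1058.

(a) s_gold = 0.440; (b) c_gold ≈ 6.106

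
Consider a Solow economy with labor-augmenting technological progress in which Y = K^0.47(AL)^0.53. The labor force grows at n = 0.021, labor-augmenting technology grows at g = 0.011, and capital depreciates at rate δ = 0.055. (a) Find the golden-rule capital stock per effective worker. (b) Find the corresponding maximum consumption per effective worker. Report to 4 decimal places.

(a) k_gold ≈ 24.1115; (b) c_gold ≈ 2.3655

n + g + δ = 0.021 + 0.011 + 0.055 = 0.087.
Maximizing c = f(k) − (n+g+δ)·k gives f'(k) = n+g+δ, i.e. 0.47·k^(0.47−1) = 0.087, so k_gold = (0.47/0.087)^(1/0.53) ≈ 24.1115.
y_gold = 24.1115^0.47 ≈ 4.4632; c_gold = y_gold − 0.087·k_gold ≈ 2.3655.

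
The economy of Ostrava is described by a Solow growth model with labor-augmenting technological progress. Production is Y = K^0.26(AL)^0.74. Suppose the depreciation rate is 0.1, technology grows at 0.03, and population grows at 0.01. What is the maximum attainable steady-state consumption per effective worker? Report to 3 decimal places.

c_gold ≈ 0.920

The effective depreciation rate is n + g + δ = 0.01 + 0.03 + 0.1 = 0.14.
At the golden rule the marginal product of capital equals n+g+δ: 0.26·k^(0.26−1) = 0.14. Solving, k_gold = (0.26/0.14)^(1/0.74) ≈ 2.3084.
y_gold = 2.3084^0.26 ≈ 1.2430.
c_gold = y_gold − (n+g+δ)·k_gold = 1.2430 − 0.14·2.3084 ≈ 0.9198.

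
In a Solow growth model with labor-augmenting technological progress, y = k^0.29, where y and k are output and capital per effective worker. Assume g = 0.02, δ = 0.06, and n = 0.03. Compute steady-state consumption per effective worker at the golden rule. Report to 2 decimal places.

The effective depreciation rate is n + g + δ = 0.03 + 0.02 + 0.06 = 0.11.
Setting f'(k) = n+g+δ gives 0.29·k^(0.29−1) = 0.11, hence k_gold = (0.29/0.11)^(1/0.71) ≈ 3.9171.
y_gold = 3.9171^0.29 ≈ 1.4858.
c_gold = y_gold − (n+g+δ)·k_gold = 1.4858 − 0.11·3.9171 ≈ 1.0549.

c_gold ≈ 1.05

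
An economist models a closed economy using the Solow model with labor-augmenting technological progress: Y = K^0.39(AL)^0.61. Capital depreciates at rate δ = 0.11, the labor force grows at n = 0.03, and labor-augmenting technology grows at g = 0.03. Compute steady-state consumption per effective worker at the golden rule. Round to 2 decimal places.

n + g + δ = 0.03 + 0.03 + 0.11 = 0.17.
Golden rule sets MPK = n+g+δ: 0.39·k^(0.39−1) = 0.17, so k_gold = (0.39/0.17)^(1/0.61) ≈ 3.9010.
y_gold = 3.9010^0.39 ≈ 1.7004.
c_gold = y_gold − (n+g+δ)·k_gold = 1.7004 − 0.17·3.9010 ≈ 1.0373.

c_gold ≈ 1.04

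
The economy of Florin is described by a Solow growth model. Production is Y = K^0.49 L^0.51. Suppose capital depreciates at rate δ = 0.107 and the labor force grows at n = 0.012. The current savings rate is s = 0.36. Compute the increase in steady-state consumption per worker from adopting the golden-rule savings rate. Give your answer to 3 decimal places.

Δc ≈ 0.133

Capital per worker breaks even when investment replaces (n + δ)·k; here n + δ = 0.119.
Current steady state (s = 0.36): k* = (0.36/0.119)^(1/0.51) ≈ 8.7631, y* = 8.7631^0.49 ≈ 2.8967, c* = (1−0.36)·2.8967 ≈ 1.8539.
At the golden rule the marginal product of capital equals n+δ: 0.49·k^(0.49−1) = 0.119. Solving, k_gold = (0.49/0.119)^(1/0.51) ≈ 16.0396.
y_gold = 16.0396^0.49 ≈ 3.8953, c_gold = y_gold − 0.119·k_gold ≈ 1.9866.
Gain: Δc = 1.9866 − 1.8539 ≈ 0.1327.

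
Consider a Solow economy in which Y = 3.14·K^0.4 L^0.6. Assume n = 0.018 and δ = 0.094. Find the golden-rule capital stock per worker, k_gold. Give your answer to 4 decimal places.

The effective depreciation rate is n + δ = 0.018 + 0.094 = 0.112.
At the golden rule the marginal product of capital equals n+δ: 0.4·3.14·k^(0.4−1) = 0.112. Solving, k_gold = (0.4·3.14/0.112)^(1/0.6) ≈ 56.1849.

k_gold ≈ 56.1849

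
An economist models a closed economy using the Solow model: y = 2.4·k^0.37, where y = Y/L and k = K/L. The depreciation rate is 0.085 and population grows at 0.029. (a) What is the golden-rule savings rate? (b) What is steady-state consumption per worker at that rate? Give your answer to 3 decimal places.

Break-even investment rate: n + δ = 0.029 + 0.085 = 0.114.
For Cobb-Douglas, s_gold equals capital's share: s_gold = 0.37.
Golden rule sets MPK = n+δ: 0.37·2.4·k^(0.37−1) = 0.114, so k_gold = (0.37·2.4/0.114)^(1/0.63) ≈ 26.0071.
y_gold = 2.4·26.0071^0.37 ≈ 8.0130; c_gold = (1−0.37)·y_gold ≈ 5.0482.

(a) s_gold = 0.370; (b) c_gold ≈ 5.048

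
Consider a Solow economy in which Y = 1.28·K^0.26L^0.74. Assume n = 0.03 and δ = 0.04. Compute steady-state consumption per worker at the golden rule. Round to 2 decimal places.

c_gold ≈ 1.64

n + δ = 0.03 + 0.04 = 0.07.
Setting f'(k) = n+δ gives 0.26·1.28·k^(0.26−1) = 0.07, hence k_gold = (0.26·1.28/0.07)^(1/0.74) ≈ 8.2220.
y_gold = 1.28·8.2220^0.26 ≈ 2.2136.
c_gold = y_gold − (n+δ)·k_gold = 2.2136 − 0.07·8.2220 ≈ 1.6381.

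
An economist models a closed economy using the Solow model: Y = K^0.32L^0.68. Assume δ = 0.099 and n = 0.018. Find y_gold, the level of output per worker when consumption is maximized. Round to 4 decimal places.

y_gold ≈ 1.6056

Capital per worker breaks even when investment replaces (n + δ)·k; here n + δ = 0.117.
Setting f'(k) = n+δ gives 0.32·k^(0.32−1) = 0.117, hence k_gold = (0.32/0.117)^(1/0.68) ≈ 4.3913.
Output: y_gold = k_gold^0.32 = 4.3913^0.32 ≈ 1.6056.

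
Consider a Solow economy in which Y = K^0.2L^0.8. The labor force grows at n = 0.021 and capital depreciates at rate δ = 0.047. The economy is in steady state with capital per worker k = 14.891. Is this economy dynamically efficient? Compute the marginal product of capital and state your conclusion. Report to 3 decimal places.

dynamically inefficient; MPK ≈ 0.023

Capital per worker breaks even when investment replaces (n + δ)·k; here n + δ = 0.068.
MPK = 0.2·k^(0.2−1) = 0.2·14.891^(-0.8) ≈ 0.0231.
MPK < 0.068, so the economy is dynamically inefficient (over-saving).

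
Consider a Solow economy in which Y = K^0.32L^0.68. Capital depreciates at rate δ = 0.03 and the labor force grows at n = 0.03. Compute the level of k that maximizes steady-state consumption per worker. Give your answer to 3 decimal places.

k_gold ≈ 11.725

Break-even investment rate: n + δ = 0.03 + 0.03 = 0.06.
Setting f'(k) = n+δ gives 0.32·k^(0.32−1) = 0.06, hence k_gold = (0.32/0.06)^(1/0.68) ≈ 11.7251.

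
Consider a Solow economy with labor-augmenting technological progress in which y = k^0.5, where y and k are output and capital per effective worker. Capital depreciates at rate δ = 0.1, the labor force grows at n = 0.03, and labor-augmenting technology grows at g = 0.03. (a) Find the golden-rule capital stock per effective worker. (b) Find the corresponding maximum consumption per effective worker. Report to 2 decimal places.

(a) k_gold ≈ 9.77; (b) c_gold ≈ 1.56

Capital per effective worker breaks even when investment replaces (n + g + δ)·k; here n + g + δ = 0.16.
At the golden rule the marginal product of capital equals n+g+δ: 0.5·k^(0.5−1) = 0.16. Solving, k_gold = (0.5/0.16)^(1/0.5) ≈ 9.7656.
y_gold = 9.7656^0.5 ≈ 3.1250; c_gold = y_gold − 0.16·k_gold ≈ 1.5625.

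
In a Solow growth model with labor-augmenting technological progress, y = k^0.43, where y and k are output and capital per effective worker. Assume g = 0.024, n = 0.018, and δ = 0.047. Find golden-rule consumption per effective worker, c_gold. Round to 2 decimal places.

n + g + δ = 0.018 + 0.024 + 0.047 = 0.089.
Setting f'(k) = n+g+δ gives 0.43·k^(0.43−1) = 0.089, hence k_gold = (0.43/0.089)^(1/0.57) ≈ 15.8540.
y_gold = 15.8540^0.43 ≈ 3.2814.
c_gold = y_gold − (n+g+δ)·k_gold = 3.2814 − 0.089·15.8540 ≈ 1.8704.

c_gold ≈ 1.87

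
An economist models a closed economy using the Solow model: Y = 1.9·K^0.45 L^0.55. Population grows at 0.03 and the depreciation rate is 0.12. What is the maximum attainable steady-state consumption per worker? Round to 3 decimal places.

c_gold ≈ 4.341

Capital per worker breaks even when investment replaces (n + δ)·k; here n + δ = 0.15.
Golden rule sets MPK = n+δ: 0.45·1.9·k^(0.45−1) = 0.15, so k_gold = (0.45·1.9/0.15)^(1/0.55) ≈ 23.6765.
y_gold = 1.9·23.6765^0.45 ≈ 7.8922.
c_gold = y_gold − (n+δ)·k_gold = 7.8922 − 0.15·23.6765 ≈ 4.3407.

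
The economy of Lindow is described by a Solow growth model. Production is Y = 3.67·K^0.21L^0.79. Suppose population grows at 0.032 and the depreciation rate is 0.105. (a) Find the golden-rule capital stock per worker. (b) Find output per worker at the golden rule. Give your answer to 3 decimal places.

(a) k_gold ≈ 8.904; (b) y_gold ≈ 5.809

Break-even investment rate: n + δ = 0.032 + 0.105 = 0.137.
Golden rule sets MPK = n+δ: 0.21·3.67·k^(0.21−1) = 0.137, so k_gold = (0.21·3.67/0.137)^(1/0.79) ≈ 8.9038.
y_gold = 3.67·8.9038^0.21 ≈ 5.8087.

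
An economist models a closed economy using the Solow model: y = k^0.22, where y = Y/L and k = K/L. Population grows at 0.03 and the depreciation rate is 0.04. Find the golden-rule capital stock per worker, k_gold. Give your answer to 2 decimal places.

k_gold ≈ 4.34

n + δ = 0.03 + 0.04 = 0.07.
At the golden rule the marginal product of capital equals n+δ: 0.22·k^(0.22−1) = 0.07. Solving, k_gold = (0.22/0.07)^(1/0.78) ≈ 4.3411.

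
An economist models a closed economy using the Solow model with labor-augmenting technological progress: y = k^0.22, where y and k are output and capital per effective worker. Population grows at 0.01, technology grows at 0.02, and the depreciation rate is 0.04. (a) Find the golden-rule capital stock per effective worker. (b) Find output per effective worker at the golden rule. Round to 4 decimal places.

Break-even investment rate: n + g + δ = 0.01 + 0.02 + 0.04 = 0.07.
Setting f'(k) = n+g+δ gives 0.22·k^(0.22−1) = 0.07, hence k_gold = (0.22/0.07)^(1/0.78) ≈ 4.3411.
y_gold = 4.3411^0.22 ≈ 1.3812.

(a) k_gold ≈ 4.3411; (b) y_gold ≈ 1.3812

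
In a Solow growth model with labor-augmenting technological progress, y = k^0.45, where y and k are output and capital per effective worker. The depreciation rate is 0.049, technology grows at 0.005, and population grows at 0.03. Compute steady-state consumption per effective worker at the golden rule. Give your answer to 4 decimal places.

Break-even investment rate: n + g + δ = 0.03 + 0.005 + 0.049 = 0.084.
Golden rule sets MPK = n+g+δ: 0.45·k^(0.45−1) = 0.084, so k_gold = (0.45/0.084)^(1/0.55) ≈ 21.1511.
y_gold = 21.1511^0.45 ≈ 3.9482.
c_gold = y_gold − (n+g+δ)·k_gold = 3.9482 − 0.084·21.1511 ≈ 2.1715.

c_gold ≈ 2.1715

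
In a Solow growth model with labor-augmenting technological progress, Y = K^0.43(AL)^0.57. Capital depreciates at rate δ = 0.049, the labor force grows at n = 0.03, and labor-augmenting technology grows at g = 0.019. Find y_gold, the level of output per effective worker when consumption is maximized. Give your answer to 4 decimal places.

Break-even investment rate: n + g + δ = 0.03 + 0.019 + 0.049 = 0.098.
At the golden rule the marginal product of capital equals n+g+δ: 0.43·k^(0.43−1) = 0.098. Solving, k_gold = (0.43/0.098)^(1/0.57) ≈ 13.3888.
Output: y_gold = k_gold^0.43 = 13.3888^0.43 ≈ 3.0514.

y_gold ≈ 3.0514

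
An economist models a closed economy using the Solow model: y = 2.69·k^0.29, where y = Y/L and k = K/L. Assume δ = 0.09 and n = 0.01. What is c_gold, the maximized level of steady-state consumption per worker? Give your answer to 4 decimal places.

n + δ = 0.01 + 0.09 = 0.1.
At the golden rule the marginal product of capital equals n+δ: 0.29·2.69·k^(0.29−1) = 0.1. Solving, k_gold = (0.29·2.69/0.1)^(1/0.71) ≈ 18.0530.
y_gold = 2.69·18.0530^0.29 ≈ 6.2252.
c_gold = y_gold − (n+δ)·k_gold = 6.2252 − 0.1·18.0530 ≈ 4.4199.

c_gold ≈ 4.4199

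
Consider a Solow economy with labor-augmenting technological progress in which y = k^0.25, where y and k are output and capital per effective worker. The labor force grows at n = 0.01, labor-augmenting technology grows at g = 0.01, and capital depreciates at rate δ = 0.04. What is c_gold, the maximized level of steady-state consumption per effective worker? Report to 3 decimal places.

Break-even investment rate: n + g + δ = 0.01 + 0.01 + 0.04 = 0.06.
Golden rule sets MPK = n+g+δ: 0.25·k^(0.25−1) = 0.06, so k_gold = (0.25/0.06)^(1/0.75) ≈ 6.7048.
y_gold = 6.7048^0.25 ≈ 1.6091.
c_gold = y_gold − (n+g+δ)·k_gold = 1.6091 − 0.06·6.7048 ≈ 1.2069.

c_gold ≈ 1.207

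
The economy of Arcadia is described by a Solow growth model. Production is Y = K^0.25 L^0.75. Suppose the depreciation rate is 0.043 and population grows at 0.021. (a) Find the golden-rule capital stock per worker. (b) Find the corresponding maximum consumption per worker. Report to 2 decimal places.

Capital per worker breaks even when investment replaces (n + δ)·k; here n + δ = 0.064.
Maximizing c = f(k) − (n+δ)·k gives f'(k) = n+δ, i.e. 0.25·k^(0.25−1) = 0.064, so k_gold = (0.25/0.064)^(1/0.75) ≈ 6.1520.
y_gold = 6.1520^0.25 ≈ 1.5749; c_gold = y_gold − 0.064·k_gold ≈ 1.1812.

(a) k_gold ≈ 6.15; (b) c_gold ≈ 1.18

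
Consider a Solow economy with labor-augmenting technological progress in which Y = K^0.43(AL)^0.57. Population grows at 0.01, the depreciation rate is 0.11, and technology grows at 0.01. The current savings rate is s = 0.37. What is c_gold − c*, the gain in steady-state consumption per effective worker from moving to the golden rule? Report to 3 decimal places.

Break-even investment rate: n + g + δ = 0.01 + 0.01 + 0.11 = 0.13.
Current steady state (s = 0.37): k* = (0.37/0.13)^(1/0.57) ≈ 6.2653, y* = 6.2653^0.43 ≈ 2.2013, c* = (1−0.37)·2.2013 ≈ 1.3868.
Setting f'(k) = n+g+δ gives 0.43·k^(0.43−1) = 0.13, hence k_gold = (0.43/0.13)^(1/0.57) ≈ 8.1554.
y_gold = 8.1554^0.43 ≈ 2.4656, c_gold = y_gold − 0.13·k_gold ≈ 1.4054.
Gain: Δc = 1.4054 − 1.3868 ≈ 0.0186.

Δc ≈ 0.019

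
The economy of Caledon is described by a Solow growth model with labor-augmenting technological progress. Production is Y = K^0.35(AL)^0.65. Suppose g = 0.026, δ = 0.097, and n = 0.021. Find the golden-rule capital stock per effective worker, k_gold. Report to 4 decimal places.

k_gold ≈ 3.9210

Capital per effective worker breaks even when investment replaces (n + g + δ)·k; here n + g + δ = 0.144.
Maximizing c = f(k) − (n+g+δ)·k gives f'(k) = n+g+δ, i.e. 0.35·k^(0.35−1) = 0.144, so k_gold = (0.35/0.144)^(1/0.65) ≈ 3.9210.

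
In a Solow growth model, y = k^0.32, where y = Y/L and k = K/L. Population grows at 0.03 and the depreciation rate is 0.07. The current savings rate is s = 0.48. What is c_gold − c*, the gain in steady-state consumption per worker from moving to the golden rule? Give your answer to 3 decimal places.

n + δ = 0.03 + 0.07 = 0.1.
Current steady state (s = 0.48): k* = (0.48/0.1)^(1/0.68) ≈ 10.0421, y* = 10.0421^0.32 ≈ 2.0921, c* = (1−0.48)·2.0921 ≈ 1.0879.
At the golden rule the marginal product of capital equals n+δ: 0.32·k^(0.32−1) = 0.1. Solving, k_gold = (0.32/0.1)^(1/0.68) ≈ 5.5318.
y_gold = 5.5318^0.32 ≈ 1.7287, c_gold = y_gold − 0.1·k_gold ≈ 1.1755.
Gain: Δc = 1.1755 − 1.0879 ≈ 0.0876.

Δc ≈ 0.088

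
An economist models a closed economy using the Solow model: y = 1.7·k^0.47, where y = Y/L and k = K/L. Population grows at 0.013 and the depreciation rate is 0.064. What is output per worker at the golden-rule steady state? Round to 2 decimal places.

The effective depreciation rate is n + δ = 0.013 + 0.064 = 0.077.
Golden rule sets MPK = n+δ: 0.47·1.7·k^(0.47−1) = 0.077, so k_gold = (0.47·1.7/0.077)^(1/0.53) ≈ 82.6203.
Output: y_gold = 1.7·k_gold^0.47 = 1.7·82.6203^0.47 ≈ 13.5357.

y_gold ≈ 13.54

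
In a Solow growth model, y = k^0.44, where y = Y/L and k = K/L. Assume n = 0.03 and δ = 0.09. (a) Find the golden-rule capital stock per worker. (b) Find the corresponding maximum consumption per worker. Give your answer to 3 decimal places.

(a) k_gold ≈ 10.177; (b) c_gold ≈ 1.554

n + δ = 0.03 + 0.09 = 0.12.
At the golden rule the marginal product of capital equals n+δ: 0.44·k^(0.44−1) = 0.12. Solving, k_gold = (0.44/0.12)^(1/0.56) ≈ 10.1772.
y_gold = 10.1772^0.44 ≈ 2.7756; c_gold = y_gold − 0.12·k_gold ≈ 1.5543.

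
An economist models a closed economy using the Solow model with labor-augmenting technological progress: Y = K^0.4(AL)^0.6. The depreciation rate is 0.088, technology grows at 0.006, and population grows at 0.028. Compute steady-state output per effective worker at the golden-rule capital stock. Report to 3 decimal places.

y_gold ≈ 2.207

Break-even investment rate: n + g + δ = 0.028 + 0.006 + 0.088 = 0.122.
Golden rule sets MPK = n+g+δ: 0.4·k^(0.4−1) = 0.122, so k_gold = (0.4/0.122)^(1/0.6) ≈ 7.2360.
Output: y_gold = k_gold^0.4 = 7.2360^0.4 ≈ 2.2070.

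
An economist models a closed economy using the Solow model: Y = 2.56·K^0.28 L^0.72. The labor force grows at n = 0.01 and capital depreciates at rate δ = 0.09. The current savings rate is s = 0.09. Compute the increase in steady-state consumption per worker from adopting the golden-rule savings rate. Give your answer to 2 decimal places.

Δc ≈ 0.74

Break-even investment rate: n + δ = 0.01 + 0.09 = 0.1.
Current steady state (s = 0.09): k* = (0.09·2.56/0.1)^(1/0.72) ≈ 3.1875, y* = 2.56·3.1875^0.28 ≈ 3.5416, c* = (1−0.09)·3.5416 ≈ 3.2229.
Maximizing c = f(k) − (n+δ)·k gives f'(k) = n+δ, i.e. 0.28·2.56·k^(0.28−1) = 0.1, so k_gold = (0.28·2.56/0.1)^(1/0.72) ≈ 15.4189.
y_gold = 2.56·15.4189^0.28 ≈ 5.5067, c_gold = y_gold − 0.1·k_gold ≈ 3.9649.
Gain: Δc = 3.9649 − 3.2229 ≈ 0.7420.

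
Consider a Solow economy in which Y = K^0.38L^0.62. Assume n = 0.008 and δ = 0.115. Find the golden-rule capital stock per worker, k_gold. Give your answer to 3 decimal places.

Capital per worker breaks even when investment replaces (n + δ)·k; here n + δ = 0.123.
At the golden rule the marginal product of capital equals n+δ: 0.38·k^(0.38−1) = 0.123. Solving, k_gold = (0.38/0.123)^(1/0.62) ≈ 6.1677.

k_gold ≈ 6.168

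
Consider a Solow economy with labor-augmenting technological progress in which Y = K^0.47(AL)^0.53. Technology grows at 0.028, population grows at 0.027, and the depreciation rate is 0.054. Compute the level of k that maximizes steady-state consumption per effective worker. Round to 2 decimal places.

The effective depreciation rate is n + g + δ = 0.027 + 0.028 + 0.054 = 0.109.
Golden rule sets MPK = n+g+δ: 0.47·k^(0.47−1) = 0.109, so k_gold = (0.47/0.109)^(1/0.53) ≈ 15.7577.

k_gold ≈ 15.76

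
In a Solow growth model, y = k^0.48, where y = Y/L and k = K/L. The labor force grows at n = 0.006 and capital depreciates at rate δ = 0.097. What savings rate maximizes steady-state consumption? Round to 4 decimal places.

s_gold = 0.4800

Break-even investment rate: n + δ = 0.006 + 0.097 = 0.103.
At the golden rule MPK = n+δ, and in any Cobb-Douglas steady state s = (n+δ)·k/y = MPK·k/y = capital's share 0.48.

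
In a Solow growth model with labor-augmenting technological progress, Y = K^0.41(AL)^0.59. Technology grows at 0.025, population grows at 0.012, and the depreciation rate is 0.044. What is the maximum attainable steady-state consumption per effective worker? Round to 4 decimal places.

The effective depreciation rate is n + g + δ = 0.012 + 0.025 + 0.044 = 0.081.
Golden rule sets MPK = n+g+δ: 0.41·k^(0.41−1) = 0.081, so k_gold = (0.41/0.081)^(1/0.59) ≈ 15.6216.
y_gold = 15.6216^0.41 ≈ 3.0862.
c_gold = y_gold − (n+g+δ)·k_gold = 3.0862 − 0.081·15.6216 ≈ 1.8209.

c_gold ≈ 1.8209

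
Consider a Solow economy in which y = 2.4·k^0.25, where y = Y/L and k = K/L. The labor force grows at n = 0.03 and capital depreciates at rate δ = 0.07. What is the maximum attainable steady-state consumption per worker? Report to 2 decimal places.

n + δ = 0.03 + 0.07 = 0.1.
Golden rule sets MPK = n+δ: 0.25·2.4·k^(0.25−1) = 0.1, so k_gold = (0.25·2.4/0.1)^(1/0.75) ≈ 10.9027.
y_gold = 2.4·10.9027^0.25 ≈ 4.3611.
c_gold = y_gold − (n+δ)·k_gold = 4.3611 − 0.1·10.9027 ≈ 3.2708.

c_gold ≈ 3.27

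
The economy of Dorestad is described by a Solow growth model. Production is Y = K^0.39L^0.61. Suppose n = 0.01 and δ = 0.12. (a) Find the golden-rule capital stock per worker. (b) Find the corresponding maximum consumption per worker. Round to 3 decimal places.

(a) k_gold ≈ 6.056; (b) c_gold ≈ 1.231

n + δ = 0.01 + 0.12 = 0.13.
At the golden rule the marginal product of capital equals n+δ: 0.39·k^(0.39−1) = 0.13. Solving, k_gold = (0.39/0.13)^(1/0.61) ≈ 6.0557.
y_gold = 6.0557^0.39 ≈ 2.0186; c_gold = y_gold − 0.13·k_gold ≈ 1.2313.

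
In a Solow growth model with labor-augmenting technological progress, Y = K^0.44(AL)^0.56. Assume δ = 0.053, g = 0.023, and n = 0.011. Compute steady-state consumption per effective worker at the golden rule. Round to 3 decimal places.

n + g + δ = 0.011 + 0.023 + 0.053 = 0.087.
Golden rule sets MPK = n+g+δ: 0.44·k^(0.44−1) = 0.087, so k_gold = (0.44/0.087)^(1/0.56) ≈ 18.0727.
y_gold = 18.0727^0.44 ≈ 3.5735.
c_gold = y_gold − (n+g+δ)·k_gold = 3.5735 − 0.087·18.0727 ≈ 2.0011.

c_gold ≈ 2.001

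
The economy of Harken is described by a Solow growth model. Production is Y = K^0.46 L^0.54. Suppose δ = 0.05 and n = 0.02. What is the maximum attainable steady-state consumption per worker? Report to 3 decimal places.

c_gold ≈ 2.685

The effective depreciation rate is n + δ = 0.02 + 0.05 = 0.07.
Golden rule sets MPK = n+δ: 0.46·k^(0.46−1) = 0.07, so k_gold = (0.46/0.07)^(1/0.54) ≈ 32.6727.
y_gold = 32.6727^0.46 ≈ 4.9719.
c_gold = y_gold − (n+δ)·k_gold = 4.9719 − 0.07·32.6727 ≈ 2.6848.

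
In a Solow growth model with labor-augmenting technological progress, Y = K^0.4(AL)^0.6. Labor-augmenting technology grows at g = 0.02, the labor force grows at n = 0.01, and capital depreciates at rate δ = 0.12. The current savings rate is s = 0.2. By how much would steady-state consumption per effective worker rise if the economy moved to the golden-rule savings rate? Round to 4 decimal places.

Δc ≈ 0.1847

Break-even investment rate: n + g + δ = 0.01 + 0.02 + 0.12 = 0.15.
Current steady state (s = 0.2): k* = (0.2/0.15)^(1/0.6) ≈ 1.6152, y* = 1.6152^0.4 ≈ 1.2114, c* = (1−0.2)·1.2114 ≈ 0.9691.
Golden rule sets MPK = n+g+δ: 0.4·k^(0.4−1) = 0.15, so k_gold = (0.4/0.15)^(1/0.6) ≈ 5.1280.
y_gold = 5.1280^0.4 ≈ 1.9230, c_gold = y_gold − 0.15·k_gold ≈ 1.1538.
Gain: Δc = 1.1538 − 0.9691 ≈ 0.1847.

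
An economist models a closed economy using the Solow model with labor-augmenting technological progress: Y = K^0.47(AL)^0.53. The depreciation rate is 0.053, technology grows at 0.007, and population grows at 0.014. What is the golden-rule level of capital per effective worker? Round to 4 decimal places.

k_gold ≈ 32.7221

Capital per effective worker breaks even when investment replaces (n + g + δ)·k; here n + g + δ = 0.074.
At the golden rule the marginal product of capital equals n+g+δ: 0.47·k^(0.47−1) = 0.074. Solving, k_gold = (0.47/0.074)^(1/0.53) ≈ 32.7221.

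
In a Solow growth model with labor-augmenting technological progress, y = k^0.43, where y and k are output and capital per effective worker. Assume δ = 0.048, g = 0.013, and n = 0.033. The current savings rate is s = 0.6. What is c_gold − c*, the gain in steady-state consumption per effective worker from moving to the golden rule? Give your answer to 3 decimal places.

Capital per effective worker breaks even when investment replaces (n + g + δ)·k; here n + g + δ = 0.094.
Current steady state (s = 0.6): k* = (0.6/0.094)^(1/0.57) ≈ 25.8417, y* = 25.8417^0.43 ≈ 4.0485, c* = (1−0.6)·4.0485 ≈ 1.6194.
Setting f'(k) = n+g+δ gives 0.43·k^(0.43−1) = 0.094, hence k_gold = (0.43/0.094)^(1/0.57) ≈ 14.4043.
y_gold = 14.4043^0.43 ≈ 3.1488, c_gold = y_gold − 0.094·k_gold ≈ 1.7948.
Gain: Δc = 1.7948 − 1.6194 ≈ 0.1754.

Δc ≈ 0.175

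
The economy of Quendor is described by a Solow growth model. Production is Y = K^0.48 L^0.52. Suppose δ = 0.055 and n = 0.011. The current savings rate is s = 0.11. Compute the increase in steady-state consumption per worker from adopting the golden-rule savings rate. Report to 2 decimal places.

Δc ≈ 1.82

n + δ = 0.011 + 0.055 = 0.066.
Current steady state (s = 0.11): k* = (0.11/0.066)^(1/0.52) ≈ 2.6707, y* = 2.6707^0.48 ≈ 1.6024, c* = (1−0.11)·1.6024 ≈ 1.4262.
Golden rule sets MPK = n+δ: 0.48·k^(0.48−1) = 0.066, so k_gold = (0.48/0.066)^(1/0.52) ≈ 45.4057.
y_gold = 45.4057^0.48 ≈ 6.2433, c_gold = y_gold − 0.066·k_gold ≈ 3.2465.
Gain: Δc = 3.2465 − 1.4262 ≈ 1.8203.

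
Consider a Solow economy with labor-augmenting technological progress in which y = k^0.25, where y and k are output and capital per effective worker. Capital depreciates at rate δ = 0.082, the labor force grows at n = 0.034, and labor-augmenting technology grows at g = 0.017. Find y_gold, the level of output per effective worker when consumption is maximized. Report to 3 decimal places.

y_gold ≈ 1.234

Capital per effective worker breaks even when investment replaces (n + g + δ)·k; here n + g + δ = 0.133.
Setting f'(k) = n+g+δ gives 0.25·k^(0.25−1) = 0.133, hence k_gold = (0.25/0.133)^(1/0.75) ≈ 2.3198.
Output: y_gold = k_gold^0.25 = 2.3198^0.25 ≈ 1.2341.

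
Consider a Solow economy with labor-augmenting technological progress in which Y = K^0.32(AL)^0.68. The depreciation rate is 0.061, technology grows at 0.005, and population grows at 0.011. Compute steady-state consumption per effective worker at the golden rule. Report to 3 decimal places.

c_gold ≈ 1.329

Break-even investment rate: n + g + δ = 0.011 + 0.005 + 0.061 = 0.077.
Golden rule sets MPK = n+g+δ: 0.32·k^(0.32−1) = 0.077, so k_gold = (0.32/0.077)^(1/0.68) ≈ 8.1244.
y_gold = 8.1244^0.32 ≈ 1.9549.
c_gold = y_gold − (n+g+δ)·k_gold = 1.9549 − 0.077·8.1244 ≈ 1.3294.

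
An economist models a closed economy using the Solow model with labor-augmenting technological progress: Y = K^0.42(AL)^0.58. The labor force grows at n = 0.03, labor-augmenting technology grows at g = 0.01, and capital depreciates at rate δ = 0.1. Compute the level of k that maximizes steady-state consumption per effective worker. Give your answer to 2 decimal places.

k_gold ≈ 6.65

The effective depreciation rate is n + g + δ = 0.03 + 0.01 + 0.1 = 0.14.
Setting f'(k) = n+g+δ gives 0.42·k^(0.42−1) = 0.14, hence k_gold = (0.42/0.14)^(1/0.58) ≈ 6.6470.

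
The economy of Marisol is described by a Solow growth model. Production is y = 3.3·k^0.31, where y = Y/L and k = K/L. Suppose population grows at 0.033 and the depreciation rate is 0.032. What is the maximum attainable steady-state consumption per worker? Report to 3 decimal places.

c_gold ≈ 7.855

Capital per worker breaks even when investment replaces (n + δ)·k; here n + δ = 0.065.
Maximizing c = f(k) − (n+δ)·k gives f'(k) = n+δ, i.e. 0.31·3.3·k^(0.31−1) = 0.065, so k_gold = (0.31·3.3/0.065)^(1/0.69) ≈ 54.2910.
y_gold = 3.3·54.2910^0.31 ≈ 11.3836.
c_gold = y_gold − (n+δ)·k_gold = 11.3836 − 0.065·54.2910 ≈ 7.8547.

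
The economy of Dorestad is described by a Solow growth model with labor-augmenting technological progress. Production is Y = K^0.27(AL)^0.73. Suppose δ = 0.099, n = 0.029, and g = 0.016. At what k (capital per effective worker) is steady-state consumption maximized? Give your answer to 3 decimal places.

Capital per effective worker breaks even when investment replaces (n + g + δ)·k; here n + g + δ = 0.144.
At the golden rule the marginal product of capital equals n+g+δ: 0.27·k^(0.27−1) = 0.144. Solving, k_gold = (0.27/0.144)^(1/0.73) ≈ 2.3658.

k_gold ≈ 2.366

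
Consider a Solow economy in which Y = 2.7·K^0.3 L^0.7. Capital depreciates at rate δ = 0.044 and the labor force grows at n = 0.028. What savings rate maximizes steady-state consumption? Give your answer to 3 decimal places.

s_gold = 0.300

Capital per worker breaks even when investment replaces (n + δ)·k; here n + δ = 0.072.
At the golden rule MPK = n+δ, and in any Cobb-Douglas steady state s = (n+δ)·k/y = MPK·k/y = capital's share 0.3.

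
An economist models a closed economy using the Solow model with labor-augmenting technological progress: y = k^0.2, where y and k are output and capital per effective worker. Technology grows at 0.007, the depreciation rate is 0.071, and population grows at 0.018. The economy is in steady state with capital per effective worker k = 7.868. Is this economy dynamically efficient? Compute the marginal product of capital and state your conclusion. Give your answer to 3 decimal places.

dynamically inefficient; MPK ≈ 0.038

n + g + δ = 0.018 + 0.007 + 0.071 = 0.096.
MPK = 0.2·k^(0.2−1) = 0.2·7.868^(-0.8) ≈ 0.0384.
MPK < 0.096, so the economy is dynamically inefficient (over-saving).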